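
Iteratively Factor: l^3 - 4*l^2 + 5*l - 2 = (l - 1)*(l^2 - 3*l + 2) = (l - 1)^2*(l - 2)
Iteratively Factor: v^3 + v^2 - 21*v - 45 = (v - 5)*(v^2 + 6*v + 9) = (v - 5)*(v + 3)*(v + 3)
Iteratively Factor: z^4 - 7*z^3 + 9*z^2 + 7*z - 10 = (z + 1)*(z^3 - 8*z^2 + 17*z - 10) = (z - 2)*(z + 1)*(z^2 - 6*z + 5) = (z - 2)*(z - 1)*(z + 1)*(z - 5)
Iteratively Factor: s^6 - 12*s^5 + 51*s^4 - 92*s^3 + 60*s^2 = (s - 2)*(s^5 - 10*s^4 + 31*s^3 - 30*s^2) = (s - 2)^2*(s^4 - 8*s^3 + 15*s^2) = s*(s - 2)^2*(s^3 - 8*s^2 + 15*s) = s*(s - 3)*(s - 2)^2*(s^2 - 5*s) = s^2*(s - 3)*(s - 2)^2*(s - 5)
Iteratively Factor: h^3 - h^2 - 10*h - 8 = (h + 2)*(h^2 - 3*h - 4) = (h + 1)*(h + 2)*(h - 4)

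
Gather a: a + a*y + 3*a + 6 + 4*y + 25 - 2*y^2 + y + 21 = a*(y + 4) - 2*y^2 + 5*y + 52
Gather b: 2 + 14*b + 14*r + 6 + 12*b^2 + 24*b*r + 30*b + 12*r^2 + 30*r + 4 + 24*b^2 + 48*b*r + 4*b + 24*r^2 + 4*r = 36*b^2 + b*(72*r + 48) + 36*r^2 + 48*r + 12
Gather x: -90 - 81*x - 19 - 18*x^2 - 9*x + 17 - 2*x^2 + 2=-20*x^2 - 90*x - 90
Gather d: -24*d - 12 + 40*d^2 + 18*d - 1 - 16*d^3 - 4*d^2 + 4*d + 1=-16*d^3 + 36*d^2 - 2*d - 12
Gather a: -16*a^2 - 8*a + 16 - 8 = -16*a^2 - 8*a + 8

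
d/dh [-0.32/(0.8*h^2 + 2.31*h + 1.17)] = (0.512*h + 0.7392)/(0.8*h^2 + 2.31*h + 1.17)^2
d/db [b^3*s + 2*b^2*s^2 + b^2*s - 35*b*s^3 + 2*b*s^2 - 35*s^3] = s*(3*b^2 + 4*b*s + 2*b - 35*s^2 + 2*s)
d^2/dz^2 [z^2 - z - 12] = 2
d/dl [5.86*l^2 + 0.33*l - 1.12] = 11.72*l + 0.33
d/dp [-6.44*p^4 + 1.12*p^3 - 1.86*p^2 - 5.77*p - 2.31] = -25.76*p^3 + 3.36*p^2 - 3.72*p - 5.77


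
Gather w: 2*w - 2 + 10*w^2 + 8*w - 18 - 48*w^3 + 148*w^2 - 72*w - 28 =-48*w^3 + 158*w^2 - 62*w - 48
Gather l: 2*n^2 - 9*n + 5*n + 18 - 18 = 2*n^2 - 4*n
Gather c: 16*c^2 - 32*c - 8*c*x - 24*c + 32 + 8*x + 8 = 16*c^2 + c*(-8*x - 56) + 8*x + 40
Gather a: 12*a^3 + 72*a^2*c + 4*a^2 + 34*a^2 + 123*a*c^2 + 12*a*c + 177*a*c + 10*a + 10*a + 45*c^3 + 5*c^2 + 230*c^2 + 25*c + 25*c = 12*a^3 + a^2*(72*c + 38) + a*(123*c^2 + 189*c + 20) + 45*c^3 + 235*c^2 + 50*c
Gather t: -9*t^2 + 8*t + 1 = -9*t^2 + 8*t + 1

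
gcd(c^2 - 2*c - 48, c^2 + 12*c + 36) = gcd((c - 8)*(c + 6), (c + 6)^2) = c + 6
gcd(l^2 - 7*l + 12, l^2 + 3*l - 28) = l - 4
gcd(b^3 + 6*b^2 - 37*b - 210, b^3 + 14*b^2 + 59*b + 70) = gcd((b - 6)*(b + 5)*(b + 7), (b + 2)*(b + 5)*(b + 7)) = b^2 + 12*b + 35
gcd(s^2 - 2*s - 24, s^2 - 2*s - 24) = s^2 - 2*s - 24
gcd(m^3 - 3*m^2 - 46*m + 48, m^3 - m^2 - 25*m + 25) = m - 1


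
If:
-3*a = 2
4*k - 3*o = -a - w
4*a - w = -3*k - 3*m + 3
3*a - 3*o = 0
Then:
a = -2/3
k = -w/4 - 1/3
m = 7*w/12 + 20/9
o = -2/3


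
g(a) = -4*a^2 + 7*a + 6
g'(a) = 7 - 8*a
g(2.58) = -2.57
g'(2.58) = -13.64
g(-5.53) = -155.03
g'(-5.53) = 51.24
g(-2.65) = -40.64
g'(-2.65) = 28.20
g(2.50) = -1.50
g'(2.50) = -13.00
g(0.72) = 8.97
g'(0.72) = 1.24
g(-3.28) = -59.99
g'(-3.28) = 33.24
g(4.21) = -35.43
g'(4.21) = -26.68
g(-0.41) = 2.46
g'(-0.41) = 10.28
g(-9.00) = -381.00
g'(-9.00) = 79.00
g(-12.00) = -654.00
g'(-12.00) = 103.00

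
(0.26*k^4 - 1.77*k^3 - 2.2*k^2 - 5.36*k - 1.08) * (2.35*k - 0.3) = 0.611*k^5 - 4.2375*k^4 - 4.639*k^3 - 11.936*k^2 - 0.93*k + 0.324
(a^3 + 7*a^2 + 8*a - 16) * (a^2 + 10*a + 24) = a^5 + 17*a^4 + 102*a^3 + 232*a^2 + 32*a - 384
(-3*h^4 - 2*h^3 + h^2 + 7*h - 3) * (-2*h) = 6*h^5 + 4*h^4 - 2*h^3 - 14*h^2 + 6*h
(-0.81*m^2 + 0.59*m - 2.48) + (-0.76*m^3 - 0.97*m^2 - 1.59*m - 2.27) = -0.76*m^3 - 1.78*m^2 - 1.0*m - 4.75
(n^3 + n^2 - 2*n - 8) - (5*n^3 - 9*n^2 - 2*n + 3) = -4*n^3 + 10*n^2 - 11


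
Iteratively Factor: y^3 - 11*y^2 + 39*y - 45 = (y - 3)*(y^2 - 8*y + 15) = (y - 3)^2*(y - 5)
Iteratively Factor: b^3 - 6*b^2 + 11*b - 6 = (b - 1)*(b^2 - 5*b + 6) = (b - 2)*(b - 1)*(b - 3)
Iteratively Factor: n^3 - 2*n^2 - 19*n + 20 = (n - 5)*(n^2 + 3*n - 4) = (n - 5)*(n + 4)*(n - 1)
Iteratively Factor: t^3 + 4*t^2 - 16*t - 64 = (t + 4)*(t^2 - 16) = (t - 4)*(t + 4)*(t + 4)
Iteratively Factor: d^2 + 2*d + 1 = (d + 1)*(d + 1)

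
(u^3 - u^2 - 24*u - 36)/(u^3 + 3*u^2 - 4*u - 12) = (u - 6)/(u - 2)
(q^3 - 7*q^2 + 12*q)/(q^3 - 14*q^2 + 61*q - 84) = q/(q - 7)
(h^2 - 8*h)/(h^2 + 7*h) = (h - 8)/(h + 7)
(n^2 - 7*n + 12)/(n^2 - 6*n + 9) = (n - 4)/(n - 3)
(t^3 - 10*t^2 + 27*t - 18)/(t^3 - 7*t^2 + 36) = (t - 1)/(t + 2)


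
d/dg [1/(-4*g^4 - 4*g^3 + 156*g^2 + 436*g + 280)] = (4*g^3 + 3*g^2 - 78*g - 109)/(4*(-g^4 - g^3 + 39*g^2 + 109*g + 70)^2)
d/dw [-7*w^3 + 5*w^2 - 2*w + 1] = -21*w^2 + 10*w - 2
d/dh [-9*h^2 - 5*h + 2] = -18*h - 5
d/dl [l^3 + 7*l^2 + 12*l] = 3*l^2 + 14*l + 12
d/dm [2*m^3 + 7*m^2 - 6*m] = 6*m^2 + 14*m - 6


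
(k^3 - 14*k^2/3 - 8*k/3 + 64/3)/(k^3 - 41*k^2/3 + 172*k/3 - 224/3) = (k + 2)/(k - 7)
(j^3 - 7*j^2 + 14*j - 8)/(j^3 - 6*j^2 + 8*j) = (j - 1)/j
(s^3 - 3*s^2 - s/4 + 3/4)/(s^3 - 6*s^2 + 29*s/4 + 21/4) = (2*s - 1)/(2*s - 7)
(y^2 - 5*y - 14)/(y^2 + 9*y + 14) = (y - 7)/(y + 7)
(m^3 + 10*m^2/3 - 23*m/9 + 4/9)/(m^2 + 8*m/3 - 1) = (3*m^2 + 11*m - 4)/(3*(m + 3))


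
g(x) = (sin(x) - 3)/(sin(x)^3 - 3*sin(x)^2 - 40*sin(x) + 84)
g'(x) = (sin(x) - 3)*(-3*sin(x)^2*cos(x) + 6*sin(x)*cos(x) + 40*cos(x))/(sin(x)^3 - 3*sin(x)^2 - 40*sin(x) + 84)^2 + cos(x)/(sin(x)^3 - 3*sin(x)^2 - 40*sin(x) + 84) = (-2*sin(x)^3 + 12*sin(x)^2 - 18*sin(x) - 36)*cos(x)/(sin(x)^3 - 3*sin(x)^2 - 40*sin(x) + 84)^2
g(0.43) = -0.04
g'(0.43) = -0.01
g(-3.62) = -0.04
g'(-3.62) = 0.01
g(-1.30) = -0.03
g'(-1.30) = -0.00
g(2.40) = -0.04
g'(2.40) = 0.01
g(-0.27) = -0.03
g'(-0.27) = -0.00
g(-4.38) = -0.05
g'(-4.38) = 0.01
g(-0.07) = -0.04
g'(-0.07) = -0.00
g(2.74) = -0.04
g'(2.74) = 0.01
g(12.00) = -0.03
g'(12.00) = 0.00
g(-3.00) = -0.04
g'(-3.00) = 0.00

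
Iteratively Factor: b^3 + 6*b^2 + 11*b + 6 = (b + 1)*(b^2 + 5*b + 6) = (b + 1)*(b + 2)*(b + 3)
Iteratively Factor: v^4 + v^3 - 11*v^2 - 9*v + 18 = (v + 3)*(v^3 - 2*v^2 - 5*v + 6) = (v - 3)*(v + 3)*(v^2 + v - 2) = (v - 3)*(v - 1)*(v + 3)*(v + 2)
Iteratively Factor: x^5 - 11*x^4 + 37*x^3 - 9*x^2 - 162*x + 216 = (x - 3)*(x^4 - 8*x^3 + 13*x^2 + 30*x - 72) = (x - 3)^2*(x^3 - 5*x^2 - 2*x + 24) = (x - 4)*(x - 3)^2*(x^2 - x - 6) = (x - 4)*(x - 3)^3*(x + 2)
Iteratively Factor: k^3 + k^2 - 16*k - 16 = (k - 4)*(k^2 + 5*k + 4) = (k - 4)*(k + 4)*(k + 1)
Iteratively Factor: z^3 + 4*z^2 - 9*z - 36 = (z + 4)*(z^2 - 9) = (z + 3)*(z + 4)*(z - 3)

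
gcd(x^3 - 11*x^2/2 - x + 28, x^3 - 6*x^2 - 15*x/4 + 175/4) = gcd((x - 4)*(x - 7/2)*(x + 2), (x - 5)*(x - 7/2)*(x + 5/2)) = x - 7/2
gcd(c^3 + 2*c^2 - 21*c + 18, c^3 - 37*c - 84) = 1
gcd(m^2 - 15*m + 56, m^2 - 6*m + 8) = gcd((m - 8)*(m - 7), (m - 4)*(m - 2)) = 1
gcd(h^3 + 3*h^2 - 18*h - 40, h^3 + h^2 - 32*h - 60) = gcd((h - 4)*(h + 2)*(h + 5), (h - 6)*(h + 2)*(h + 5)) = h^2 + 7*h + 10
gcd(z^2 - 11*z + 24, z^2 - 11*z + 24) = z^2 - 11*z + 24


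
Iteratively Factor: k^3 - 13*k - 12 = (k - 4)*(k^2 + 4*k + 3) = (k - 4)*(k + 1)*(k + 3)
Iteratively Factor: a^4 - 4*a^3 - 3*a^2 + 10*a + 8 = (a - 2)*(a^3 - 2*a^2 - 7*a - 4) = (a - 4)*(a - 2)*(a^2 + 2*a + 1) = (a - 4)*(a - 2)*(a + 1)*(a + 1)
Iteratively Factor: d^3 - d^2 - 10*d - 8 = (d - 4)*(d^2 + 3*d + 2) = (d - 4)*(d + 1)*(d + 2)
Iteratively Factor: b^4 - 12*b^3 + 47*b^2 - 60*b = (b)*(b^3 - 12*b^2 + 47*b - 60) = b*(b - 4)*(b^2 - 8*b + 15) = b*(b - 5)*(b - 4)*(b - 3)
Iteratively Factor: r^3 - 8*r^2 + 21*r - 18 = (r - 2)*(r^2 - 6*r + 9) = (r - 3)*(r - 2)*(r - 3)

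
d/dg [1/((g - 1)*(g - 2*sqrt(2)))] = ((1 - g)*(g - 2*sqrt(2))^2 + (-g + 2*sqrt(2))*(g - 1)^2)/((g - 1)^3*(g - 2*sqrt(2))^3)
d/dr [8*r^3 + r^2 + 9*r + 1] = 24*r^2 + 2*r + 9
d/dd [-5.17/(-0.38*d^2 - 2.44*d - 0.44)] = (-3.9292*d - 12.6148)/(0.38*d^2 + 2.44*d + 0.44)^2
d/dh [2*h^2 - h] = 4*h - 1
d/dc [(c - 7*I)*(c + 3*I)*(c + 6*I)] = 3*c^2 + 4*I*c + 45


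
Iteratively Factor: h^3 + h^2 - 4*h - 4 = (h - 2)*(h^2 + 3*h + 2) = (h - 2)*(h + 2)*(h + 1)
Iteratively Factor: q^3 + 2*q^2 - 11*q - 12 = (q + 1)*(q^2 + q - 12) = (q - 3)*(q + 1)*(q + 4)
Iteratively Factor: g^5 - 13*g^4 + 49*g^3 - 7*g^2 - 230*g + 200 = (g + 2)*(g^4 - 15*g^3 + 79*g^2 - 165*g + 100) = (g - 4)*(g + 2)*(g^3 - 11*g^2 + 35*g - 25) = (g - 4)*(g - 1)*(g + 2)*(g^2 - 10*g + 25) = (g - 5)*(g - 4)*(g - 1)*(g + 2)*(g - 5)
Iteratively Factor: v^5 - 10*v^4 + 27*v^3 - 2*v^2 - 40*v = (v + 1)*(v^4 - 11*v^3 + 38*v^2 - 40*v) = (v - 5)*(v + 1)*(v^3 - 6*v^2 + 8*v) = (v - 5)*(v - 4)*(v + 1)*(v^2 - 2*v) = (v - 5)*(v - 4)*(v - 2)*(v + 1)*(v)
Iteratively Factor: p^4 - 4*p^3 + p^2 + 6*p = (p)*(p^3 - 4*p^2 + p + 6) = p*(p - 3)*(p^2 - p - 2) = p*(p - 3)*(p - 2)*(p + 1)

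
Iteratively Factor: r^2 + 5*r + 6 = (r + 3)*(r + 2)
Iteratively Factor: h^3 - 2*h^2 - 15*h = (h)*(h^2 - 2*h - 15) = h*(h - 5)*(h + 3)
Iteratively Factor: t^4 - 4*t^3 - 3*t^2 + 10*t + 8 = (t - 4)*(t^3 - 3*t - 2) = (t - 4)*(t + 1)*(t^2 - t - 2) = (t - 4)*(t - 2)*(t + 1)*(t + 1)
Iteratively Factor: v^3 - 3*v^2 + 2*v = (v - 1)*(v^2 - 2*v) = v*(v - 1)*(v - 2)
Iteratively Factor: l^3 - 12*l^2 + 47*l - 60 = (l - 5)*(l^2 - 7*l + 12) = (l - 5)*(l - 3)*(l - 4)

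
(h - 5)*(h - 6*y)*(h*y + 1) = h^3*y - 6*h^2*y^2 - 5*h^2*y + h^2 + 30*h*y^2 - 6*h*y - 5*h + 30*y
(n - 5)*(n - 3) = n^2 - 8*n + 15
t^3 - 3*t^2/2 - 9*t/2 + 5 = (t - 5/2)*(t - 1)*(t + 2)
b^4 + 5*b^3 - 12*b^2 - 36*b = b*(b - 3)*(b + 2)*(b + 6)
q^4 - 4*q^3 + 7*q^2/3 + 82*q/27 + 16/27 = (q - 8/3)*(q - 2)*(q + 1/3)^2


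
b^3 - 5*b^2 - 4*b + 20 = (b - 5)*(b - 2)*(b + 2)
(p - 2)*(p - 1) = p^2 - 3*p + 2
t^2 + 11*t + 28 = (t + 4)*(t + 7)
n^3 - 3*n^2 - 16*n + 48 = (n - 4)*(n - 3)*(n + 4)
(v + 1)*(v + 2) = v^2 + 3*v + 2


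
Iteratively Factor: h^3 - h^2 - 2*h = (h + 1)*(h^2 - 2*h) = (h - 2)*(h + 1)*(h)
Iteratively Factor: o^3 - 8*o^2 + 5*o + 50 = (o + 2)*(o^2 - 10*o + 25) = (o - 5)*(o + 2)*(o - 5)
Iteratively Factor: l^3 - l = (l)*(l^2 - 1) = l*(l + 1)*(l - 1)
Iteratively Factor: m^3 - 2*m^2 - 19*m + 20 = (m + 4)*(m^2 - 6*m + 5) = (m - 5)*(m + 4)*(m - 1)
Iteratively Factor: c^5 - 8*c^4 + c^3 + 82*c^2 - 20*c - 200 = (c + 2)*(c^4 - 10*c^3 + 21*c^2 + 40*c - 100) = (c - 5)*(c + 2)*(c^3 - 5*c^2 - 4*c + 20) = (c - 5)^2*(c + 2)*(c^2 - 4) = (c - 5)^2*(c + 2)^2*(c - 2)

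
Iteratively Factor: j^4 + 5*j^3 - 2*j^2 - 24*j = (j + 4)*(j^3 + j^2 - 6*j) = (j - 2)*(j + 4)*(j^2 + 3*j) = j*(j - 2)*(j + 4)*(j + 3)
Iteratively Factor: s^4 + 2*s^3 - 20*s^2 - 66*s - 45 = (s - 5)*(s^3 + 7*s^2 + 15*s + 9) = (s - 5)*(s + 3)*(s^2 + 4*s + 3) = (s - 5)*(s + 3)^2*(s + 1)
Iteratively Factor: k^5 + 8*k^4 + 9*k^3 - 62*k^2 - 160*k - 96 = (k - 3)*(k^4 + 11*k^3 + 42*k^2 + 64*k + 32) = (k - 3)*(k + 4)*(k^3 + 7*k^2 + 14*k + 8) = (k - 3)*(k + 1)*(k + 4)*(k^2 + 6*k + 8) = (k - 3)*(k + 1)*(k + 4)^2*(k + 2)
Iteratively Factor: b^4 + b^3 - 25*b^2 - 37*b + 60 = (b + 4)*(b^3 - 3*b^2 - 13*b + 15) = (b + 3)*(b + 4)*(b^2 - 6*b + 5) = (b - 1)*(b + 3)*(b + 4)*(b - 5)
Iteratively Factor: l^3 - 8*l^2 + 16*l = (l - 4)*(l^2 - 4*l) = l*(l - 4)*(l - 4)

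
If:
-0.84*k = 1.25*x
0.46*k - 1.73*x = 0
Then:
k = 0.00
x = 0.00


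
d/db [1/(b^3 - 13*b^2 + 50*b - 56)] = (-3*b^2 + 26*b - 50)/(b^3 - 13*b^2 + 50*b - 56)^2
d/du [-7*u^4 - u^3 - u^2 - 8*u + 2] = -28*u^3 - 3*u^2 - 2*u - 8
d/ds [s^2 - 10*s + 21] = 2*s - 10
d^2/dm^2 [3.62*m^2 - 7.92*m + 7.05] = 7.24000000000000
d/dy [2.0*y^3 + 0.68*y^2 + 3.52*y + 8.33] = 6.0*y^2 + 1.36*y + 3.52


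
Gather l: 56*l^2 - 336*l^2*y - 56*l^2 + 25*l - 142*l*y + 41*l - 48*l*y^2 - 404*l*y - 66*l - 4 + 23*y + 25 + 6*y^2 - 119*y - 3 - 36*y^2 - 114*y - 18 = -336*l^2*y + l*(-48*y^2 - 546*y) - 30*y^2 - 210*y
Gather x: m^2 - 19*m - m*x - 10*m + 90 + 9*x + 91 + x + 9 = m^2 - 29*m + x*(10 - m) + 190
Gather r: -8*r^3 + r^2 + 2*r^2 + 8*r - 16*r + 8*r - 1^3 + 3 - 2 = -8*r^3 + 3*r^2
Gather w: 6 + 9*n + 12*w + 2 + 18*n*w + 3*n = 12*n + w*(18*n + 12) + 8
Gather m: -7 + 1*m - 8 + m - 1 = 2*m - 16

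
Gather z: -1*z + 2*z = z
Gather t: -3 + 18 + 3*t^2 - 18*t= 3*t^2 - 18*t + 15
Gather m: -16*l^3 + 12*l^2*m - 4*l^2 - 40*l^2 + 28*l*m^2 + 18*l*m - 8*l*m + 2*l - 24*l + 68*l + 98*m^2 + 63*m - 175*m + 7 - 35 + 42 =-16*l^3 - 44*l^2 + 46*l + m^2*(28*l + 98) + m*(12*l^2 + 10*l - 112) + 14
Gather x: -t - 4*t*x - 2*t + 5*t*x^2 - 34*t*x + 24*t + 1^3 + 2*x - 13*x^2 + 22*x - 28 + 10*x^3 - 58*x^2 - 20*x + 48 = 21*t + 10*x^3 + x^2*(5*t - 71) + x*(4 - 38*t) + 21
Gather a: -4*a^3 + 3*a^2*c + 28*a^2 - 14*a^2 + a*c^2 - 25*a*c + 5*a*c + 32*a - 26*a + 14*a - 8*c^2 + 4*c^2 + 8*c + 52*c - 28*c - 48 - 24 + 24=-4*a^3 + a^2*(3*c + 14) + a*(c^2 - 20*c + 20) - 4*c^2 + 32*c - 48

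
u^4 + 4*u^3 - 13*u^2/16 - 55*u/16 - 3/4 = (u - 1)*(u + 1/4)*(u + 3/4)*(u + 4)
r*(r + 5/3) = r^2 + 5*r/3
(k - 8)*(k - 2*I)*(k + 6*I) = k^3 - 8*k^2 + 4*I*k^2 + 12*k - 32*I*k - 96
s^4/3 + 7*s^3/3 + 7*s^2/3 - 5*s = s*(s/3 + 1)*(s - 1)*(s + 5)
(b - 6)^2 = b^2 - 12*b + 36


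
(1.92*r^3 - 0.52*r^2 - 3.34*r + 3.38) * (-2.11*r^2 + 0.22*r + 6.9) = -4.0512*r^5 + 1.5196*r^4 + 20.181*r^3 - 11.4546*r^2 - 22.3024*r + 23.322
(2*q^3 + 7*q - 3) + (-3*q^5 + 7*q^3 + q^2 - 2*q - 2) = -3*q^5 + 9*q^3 + q^2 + 5*q - 5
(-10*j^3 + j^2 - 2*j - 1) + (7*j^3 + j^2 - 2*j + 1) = -3*j^3 + 2*j^2 - 4*j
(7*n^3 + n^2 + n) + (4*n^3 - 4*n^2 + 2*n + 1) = 11*n^3 - 3*n^2 + 3*n + 1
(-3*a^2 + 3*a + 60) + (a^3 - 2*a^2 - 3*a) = a^3 - 5*a^2 + 60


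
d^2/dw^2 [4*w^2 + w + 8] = 8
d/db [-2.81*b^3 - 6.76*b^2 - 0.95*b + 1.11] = -8.43*b^2 - 13.52*b - 0.95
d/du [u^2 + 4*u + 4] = 2*u + 4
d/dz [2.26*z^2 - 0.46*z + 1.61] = 4.52*z - 0.46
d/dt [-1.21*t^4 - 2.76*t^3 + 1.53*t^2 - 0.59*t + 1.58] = -4.84*t^3 - 8.28*t^2 + 3.06*t - 0.59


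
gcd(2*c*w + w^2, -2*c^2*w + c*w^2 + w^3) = 2*c*w + w^2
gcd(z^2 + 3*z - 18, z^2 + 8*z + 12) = z + 6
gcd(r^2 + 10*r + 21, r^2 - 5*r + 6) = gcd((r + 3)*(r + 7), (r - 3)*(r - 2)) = 1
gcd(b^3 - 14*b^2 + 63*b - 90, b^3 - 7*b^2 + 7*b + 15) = b^2 - 8*b + 15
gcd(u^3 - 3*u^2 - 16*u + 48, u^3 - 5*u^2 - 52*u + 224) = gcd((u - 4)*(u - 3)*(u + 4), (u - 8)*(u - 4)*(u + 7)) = u - 4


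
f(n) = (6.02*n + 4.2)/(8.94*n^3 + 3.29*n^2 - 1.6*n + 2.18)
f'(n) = (6.02*n + 4.2)*(-26.82*n^2 - 6.58*n + 1.6)/(8.94*n^3 + 3.29*n^2 - 1.6*n + 2.18)^2 + 6.02/(8.94*n^3 + 3.29*n^2 - 1.6*n + 2.18) = (-107.6376*n^3 - 132.4498*n^2 - 27.636*n + 19.8436)/(79.9236*n^6 + 58.8252*n^5 - 17.7839*n^4 + 28.4504*n^3 + 16.9044*n^2 - 6.976*n + 4.7524)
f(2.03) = 0.19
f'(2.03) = -0.19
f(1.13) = 0.63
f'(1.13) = -1.10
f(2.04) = 0.19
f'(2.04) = -0.19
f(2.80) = 0.10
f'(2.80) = -0.07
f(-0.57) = 0.31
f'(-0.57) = 1.99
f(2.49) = 0.12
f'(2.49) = -0.10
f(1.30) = 0.48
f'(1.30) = -0.74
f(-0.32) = 0.83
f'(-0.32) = 2.49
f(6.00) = 0.02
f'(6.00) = -0.01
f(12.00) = 0.00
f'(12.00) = -0.00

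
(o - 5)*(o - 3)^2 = o^3 - 11*o^2 + 39*o - 45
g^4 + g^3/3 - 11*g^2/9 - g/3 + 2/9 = (g - 1)*(g - 1/3)*(g + 2/3)*(g + 1)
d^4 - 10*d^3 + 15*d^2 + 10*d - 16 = (d - 8)*(d - 2)*(d - 1)*(d + 1)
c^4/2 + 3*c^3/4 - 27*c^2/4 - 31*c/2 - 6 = (c/2 + 1)*(c - 4)*(c + 1/2)*(c + 3)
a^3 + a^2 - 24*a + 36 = (a - 3)*(a - 2)*(a + 6)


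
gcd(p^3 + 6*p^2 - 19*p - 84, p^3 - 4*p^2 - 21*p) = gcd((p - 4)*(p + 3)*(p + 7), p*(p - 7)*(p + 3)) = p + 3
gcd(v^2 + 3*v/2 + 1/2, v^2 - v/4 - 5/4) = v + 1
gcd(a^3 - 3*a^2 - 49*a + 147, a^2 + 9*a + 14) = a + 7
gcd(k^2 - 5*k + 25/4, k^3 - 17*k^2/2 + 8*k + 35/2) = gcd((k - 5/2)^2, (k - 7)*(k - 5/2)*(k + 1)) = k - 5/2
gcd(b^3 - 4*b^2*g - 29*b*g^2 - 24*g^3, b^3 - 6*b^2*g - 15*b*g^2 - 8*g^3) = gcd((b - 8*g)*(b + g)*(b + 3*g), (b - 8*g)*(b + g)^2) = b^2 - 7*b*g - 8*g^2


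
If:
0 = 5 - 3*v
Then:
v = 5/3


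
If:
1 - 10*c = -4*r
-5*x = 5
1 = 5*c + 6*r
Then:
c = 1/8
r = 1/16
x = -1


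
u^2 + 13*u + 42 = (u + 6)*(u + 7)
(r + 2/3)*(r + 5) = r^2 + 17*r/3 + 10/3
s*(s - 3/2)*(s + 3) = s^3 + 3*s^2/2 - 9*s/2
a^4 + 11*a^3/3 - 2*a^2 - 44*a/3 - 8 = (a - 2)*(a + 2/3)*(a + 2)*(a + 3)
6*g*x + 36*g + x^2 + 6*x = (6*g + x)*(x + 6)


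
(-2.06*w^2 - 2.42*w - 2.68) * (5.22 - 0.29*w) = 0.5974*w^3 - 10.0514*w^2 - 11.8552*w - 13.9896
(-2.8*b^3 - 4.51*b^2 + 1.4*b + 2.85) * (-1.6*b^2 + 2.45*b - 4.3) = 4.48*b^5 + 0.356*b^4 - 1.2495*b^3 + 18.263*b^2 + 0.962500000000001*b - 12.255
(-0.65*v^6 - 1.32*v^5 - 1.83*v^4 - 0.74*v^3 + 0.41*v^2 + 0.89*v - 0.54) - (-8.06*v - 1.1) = -0.65*v^6 - 1.32*v^5 - 1.83*v^4 - 0.74*v^3 + 0.41*v^2 + 8.95*v + 0.56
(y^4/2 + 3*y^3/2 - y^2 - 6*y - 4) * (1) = y^4/2 + 3*y^3/2 - y^2 - 6*y - 4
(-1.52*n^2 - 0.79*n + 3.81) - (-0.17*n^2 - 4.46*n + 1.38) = -1.35*n^2 + 3.67*n + 2.43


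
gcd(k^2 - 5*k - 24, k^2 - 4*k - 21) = k + 3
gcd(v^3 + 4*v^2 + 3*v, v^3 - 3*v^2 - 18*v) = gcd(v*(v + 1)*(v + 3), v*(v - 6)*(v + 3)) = v^2 + 3*v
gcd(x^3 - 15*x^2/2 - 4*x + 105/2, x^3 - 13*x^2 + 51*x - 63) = x^2 - 10*x + 21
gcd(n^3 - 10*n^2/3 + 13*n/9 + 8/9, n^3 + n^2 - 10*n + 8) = n - 1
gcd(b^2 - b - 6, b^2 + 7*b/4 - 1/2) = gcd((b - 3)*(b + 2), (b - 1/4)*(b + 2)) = b + 2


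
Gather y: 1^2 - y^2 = 1 - y^2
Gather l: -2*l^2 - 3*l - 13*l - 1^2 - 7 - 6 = -2*l^2 - 16*l - 14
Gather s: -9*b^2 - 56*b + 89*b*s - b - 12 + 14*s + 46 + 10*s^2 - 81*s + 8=-9*b^2 - 57*b + 10*s^2 + s*(89*b - 67) + 42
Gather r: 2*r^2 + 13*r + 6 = 2*r^2 + 13*r + 6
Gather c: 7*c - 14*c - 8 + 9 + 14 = 15 - 7*c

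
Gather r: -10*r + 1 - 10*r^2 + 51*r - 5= -10*r^2 + 41*r - 4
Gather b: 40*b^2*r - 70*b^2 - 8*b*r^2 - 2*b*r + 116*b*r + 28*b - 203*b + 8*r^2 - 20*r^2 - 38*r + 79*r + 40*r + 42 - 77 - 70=b^2*(40*r - 70) + b*(-8*r^2 + 114*r - 175) - 12*r^2 + 81*r - 105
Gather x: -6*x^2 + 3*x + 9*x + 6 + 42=-6*x^2 + 12*x + 48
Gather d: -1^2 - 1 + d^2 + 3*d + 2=d^2 + 3*d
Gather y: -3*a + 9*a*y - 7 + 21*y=-3*a + y*(9*a + 21) - 7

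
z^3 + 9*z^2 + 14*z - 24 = (z - 1)*(z + 4)*(z + 6)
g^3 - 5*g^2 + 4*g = g*(g - 4)*(g - 1)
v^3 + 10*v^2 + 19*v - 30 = (v - 1)*(v + 5)*(v + 6)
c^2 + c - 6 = (c - 2)*(c + 3)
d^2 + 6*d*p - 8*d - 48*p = (d - 8)*(d + 6*p)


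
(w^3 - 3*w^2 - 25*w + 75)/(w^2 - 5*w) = w + 2 - 15/w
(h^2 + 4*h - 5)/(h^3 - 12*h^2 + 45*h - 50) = (h^2 + 4*h - 5)/(h^3 - 12*h^2 + 45*h - 50)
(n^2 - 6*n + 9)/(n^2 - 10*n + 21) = (n - 3)/(n - 7)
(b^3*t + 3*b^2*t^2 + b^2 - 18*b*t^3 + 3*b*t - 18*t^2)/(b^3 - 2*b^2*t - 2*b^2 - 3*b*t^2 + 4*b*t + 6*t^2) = (b^2*t + 6*b*t^2 + b + 6*t)/(b^2 + b*t - 2*b - 2*t)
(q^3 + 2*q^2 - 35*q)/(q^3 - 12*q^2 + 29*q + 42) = q*(q^2 + 2*q - 35)/(q^3 - 12*q^2 + 29*q + 42)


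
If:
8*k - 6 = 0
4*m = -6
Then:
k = 3/4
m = -3/2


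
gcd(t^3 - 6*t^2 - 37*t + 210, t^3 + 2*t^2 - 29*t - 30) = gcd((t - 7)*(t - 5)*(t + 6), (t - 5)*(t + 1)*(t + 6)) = t^2 + t - 30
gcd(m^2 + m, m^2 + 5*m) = m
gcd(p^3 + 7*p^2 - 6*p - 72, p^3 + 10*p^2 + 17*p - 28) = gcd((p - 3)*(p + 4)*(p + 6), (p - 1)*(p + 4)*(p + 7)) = p + 4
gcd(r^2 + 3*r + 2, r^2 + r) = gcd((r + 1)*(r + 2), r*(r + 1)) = r + 1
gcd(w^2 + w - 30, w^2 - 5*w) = w - 5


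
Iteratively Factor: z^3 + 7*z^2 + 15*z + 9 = (z + 1)*(z^2 + 6*z + 9) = (z + 1)*(z + 3)*(z + 3)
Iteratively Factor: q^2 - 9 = (q - 3)*(q + 3)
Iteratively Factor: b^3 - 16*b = (b + 4)*(b^2 - 4*b) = b*(b + 4)*(b - 4)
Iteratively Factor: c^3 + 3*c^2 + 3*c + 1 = (c + 1)*(c^2 + 2*c + 1) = (c + 1)^2*(c + 1)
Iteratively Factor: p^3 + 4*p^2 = (p)*(p^2 + 4*p) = p*(p + 4)*(p)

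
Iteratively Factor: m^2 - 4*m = (m - 4)*(m)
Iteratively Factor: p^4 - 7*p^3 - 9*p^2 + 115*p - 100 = (p - 5)*(p^3 - 2*p^2 - 19*p + 20) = (p - 5)*(p - 1)*(p^2 - p - 20) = (p - 5)*(p - 1)*(p + 4)*(p - 5)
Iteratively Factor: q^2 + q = (q)*(q + 1)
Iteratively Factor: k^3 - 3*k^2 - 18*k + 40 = (k - 2)*(k^2 - k - 20) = (k - 2)*(k + 4)*(k - 5)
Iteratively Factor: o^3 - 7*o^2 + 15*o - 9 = (o - 3)*(o^2 - 4*o + 3) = (o - 3)^2*(o - 1)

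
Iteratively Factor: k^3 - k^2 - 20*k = (k - 5)*(k^2 + 4*k) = (k - 5)*(k + 4)*(k)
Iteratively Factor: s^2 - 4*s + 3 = (s - 3)*(s - 1)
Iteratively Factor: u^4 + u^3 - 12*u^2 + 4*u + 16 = (u - 2)*(u^3 + 3*u^2 - 6*u - 8) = (u - 2)*(u + 4)*(u^2 - u - 2) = (u - 2)^2*(u + 4)*(u + 1)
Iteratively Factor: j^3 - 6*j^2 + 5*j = (j)*(j^2 - 6*j + 5) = j*(j - 1)*(j - 5)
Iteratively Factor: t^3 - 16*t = (t)*(t^2 - 16) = t*(t - 4)*(t + 4)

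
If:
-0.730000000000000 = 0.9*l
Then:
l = -0.81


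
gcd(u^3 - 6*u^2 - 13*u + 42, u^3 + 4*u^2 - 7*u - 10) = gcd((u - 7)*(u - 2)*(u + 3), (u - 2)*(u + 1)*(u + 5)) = u - 2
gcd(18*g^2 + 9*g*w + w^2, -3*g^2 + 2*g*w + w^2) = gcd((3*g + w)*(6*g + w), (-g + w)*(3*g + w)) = 3*g + w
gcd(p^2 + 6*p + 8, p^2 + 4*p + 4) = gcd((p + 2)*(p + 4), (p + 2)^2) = p + 2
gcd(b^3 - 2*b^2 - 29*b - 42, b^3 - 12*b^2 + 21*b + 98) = b^2 - 5*b - 14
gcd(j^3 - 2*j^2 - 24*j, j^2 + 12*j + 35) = 1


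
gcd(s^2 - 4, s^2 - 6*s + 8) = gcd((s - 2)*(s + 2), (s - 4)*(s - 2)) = s - 2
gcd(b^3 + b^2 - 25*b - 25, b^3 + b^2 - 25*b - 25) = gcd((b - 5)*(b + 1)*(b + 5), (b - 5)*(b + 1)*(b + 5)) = b^3 + b^2 - 25*b - 25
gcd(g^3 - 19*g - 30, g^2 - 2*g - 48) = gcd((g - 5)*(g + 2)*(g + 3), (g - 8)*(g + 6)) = 1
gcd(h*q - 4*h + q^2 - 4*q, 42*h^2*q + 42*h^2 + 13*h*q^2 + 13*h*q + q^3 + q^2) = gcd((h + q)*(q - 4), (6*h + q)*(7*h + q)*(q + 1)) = 1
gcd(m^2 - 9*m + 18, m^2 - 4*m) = 1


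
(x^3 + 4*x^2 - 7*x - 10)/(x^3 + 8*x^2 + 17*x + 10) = (x - 2)/(x + 2)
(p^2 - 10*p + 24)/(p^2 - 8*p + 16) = (p - 6)/(p - 4)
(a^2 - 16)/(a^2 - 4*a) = (a + 4)/a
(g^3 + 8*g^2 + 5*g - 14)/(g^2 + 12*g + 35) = (g^2 + g - 2)/(g + 5)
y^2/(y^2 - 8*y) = y/(y - 8)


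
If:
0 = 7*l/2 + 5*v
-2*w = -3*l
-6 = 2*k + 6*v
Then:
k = 7*w/5 - 3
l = 2*w/3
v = -7*w/15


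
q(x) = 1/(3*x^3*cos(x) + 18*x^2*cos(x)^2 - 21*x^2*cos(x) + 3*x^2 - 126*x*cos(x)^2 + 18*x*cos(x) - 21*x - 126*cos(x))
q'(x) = (3*x^3*sin(x) + 36*x^2*sin(x)*cos(x) - 21*x^2*sin(x) - 9*x^2*cos(x) - 252*x*sin(x)*cos(x) + 18*x*sin(x) - 36*x*cos(x)^2 + 42*x*cos(x) - 6*x - 126*sin(x) + 126*cos(x)^2 - 18*cos(x) + 21)/(3*x^3*cos(x) + 18*x^2*cos(x)^2 - 21*x^2*cos(x) + 3*x^2 - 126*x*cos(x)^2 + 18*x*cos(x) - 21*x - 126*cos(x))^2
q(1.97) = 0.78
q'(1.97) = -2.27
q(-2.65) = 0.00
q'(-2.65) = 0.00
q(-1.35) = 1.58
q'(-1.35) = 303.07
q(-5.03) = -0.02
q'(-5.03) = -0.12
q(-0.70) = -0.02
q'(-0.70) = 0.04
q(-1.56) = 0.03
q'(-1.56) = 0.17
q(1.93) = 1.14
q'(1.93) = -21.52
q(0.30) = -0.01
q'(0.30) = 0.00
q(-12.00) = 0.00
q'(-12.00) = 0.00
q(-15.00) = 0.00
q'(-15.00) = 0.00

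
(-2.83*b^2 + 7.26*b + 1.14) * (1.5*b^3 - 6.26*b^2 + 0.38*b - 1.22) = -4.245*b^5 + 28.6058*b^4 - 44.813*b^3 - 0.924999999999999*b^2 - 8.424*b - 1.3908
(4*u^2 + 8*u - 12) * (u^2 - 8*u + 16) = 4*u^4 - 24*u^3 - 12*u^2 + 224*u - 192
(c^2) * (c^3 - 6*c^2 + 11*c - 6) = c^5 - 6*c^4 + 11*c^3 - 6*c^2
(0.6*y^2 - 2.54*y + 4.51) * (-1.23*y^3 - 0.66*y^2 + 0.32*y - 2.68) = -0.738*y^5 + 2.7282*y^4 - 3.6789*y^3 - 5.3974*y^2 + 8.2504*y - 12.0868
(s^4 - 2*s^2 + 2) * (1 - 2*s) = -2*s^5 + s^4 + 4*s^3 - 2*s^2 - 4*s + 2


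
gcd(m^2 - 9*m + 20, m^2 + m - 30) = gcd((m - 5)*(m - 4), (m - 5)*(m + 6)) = m - 5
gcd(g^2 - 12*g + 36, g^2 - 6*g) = g - 6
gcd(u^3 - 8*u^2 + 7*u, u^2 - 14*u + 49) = u - 7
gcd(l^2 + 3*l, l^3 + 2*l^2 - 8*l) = l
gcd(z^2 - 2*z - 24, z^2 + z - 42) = z - 6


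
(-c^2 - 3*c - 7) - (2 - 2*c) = -c^2 - c - 9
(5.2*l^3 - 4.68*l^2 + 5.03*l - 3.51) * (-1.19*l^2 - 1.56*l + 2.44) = -6.188*l^5 - 2.5428*l^4 + 14.0031*l^3 - 15.0891*l^2 + 17.7488*l - 8.5644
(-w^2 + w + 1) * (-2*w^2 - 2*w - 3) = 2*w^4 - w^2 - 5*w - 3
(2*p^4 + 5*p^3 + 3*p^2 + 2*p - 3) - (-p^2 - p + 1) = 2*p^4 + 5*p^3 + 4*p^2 + 3*p - 4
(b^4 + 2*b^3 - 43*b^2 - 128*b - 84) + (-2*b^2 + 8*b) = b^4 + 2*b^3 - 45*b^2 - 120*b - 84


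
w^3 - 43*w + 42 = (w - 6)*(w - 1)*(w + 7)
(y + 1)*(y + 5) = y^2 + 6*y + 5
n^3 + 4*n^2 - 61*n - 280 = (n - 8)*(n + 5)*(n + 7)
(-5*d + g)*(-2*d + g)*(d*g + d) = 10*d^3*g + 10*d^3 - 7*d^2*g^2 - 7*d^2*g + d*g^3 + d*g^2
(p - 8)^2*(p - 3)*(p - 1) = p^4 - 20*p^3 + 131*p^2 - 304*p + 192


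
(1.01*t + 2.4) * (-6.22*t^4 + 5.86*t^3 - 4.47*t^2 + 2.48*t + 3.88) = -6.2822*t^5 - 9.0094*t^4 + 9.5493*t^3 - 8.2232*t^2 + 9.8708*t + 9.312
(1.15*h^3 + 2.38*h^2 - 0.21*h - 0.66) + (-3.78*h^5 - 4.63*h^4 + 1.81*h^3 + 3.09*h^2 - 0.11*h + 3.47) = -3.78*h^5 - 4.63*h^4 + 2.96*h^3 + 5.47*h^2 - 0.32*h + 2.81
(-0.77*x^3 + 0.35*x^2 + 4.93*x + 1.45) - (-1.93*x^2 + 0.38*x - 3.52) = -0.77*x^3 + 2.28*x^2 + 4.55*x + 4.97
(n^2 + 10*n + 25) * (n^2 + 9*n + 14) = n^4 + 19*n^3 + 129*n^2 + 365*n + 350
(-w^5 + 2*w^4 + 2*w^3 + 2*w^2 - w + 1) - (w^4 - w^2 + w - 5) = -w^5 + w^4 + 2*w^3 + 3*w^2 - 2*w + 6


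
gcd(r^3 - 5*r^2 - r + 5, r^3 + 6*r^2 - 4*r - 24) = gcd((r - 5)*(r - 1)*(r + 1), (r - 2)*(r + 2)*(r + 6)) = 1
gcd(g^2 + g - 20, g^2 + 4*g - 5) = g + 5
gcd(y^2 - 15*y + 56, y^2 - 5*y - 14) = y - 7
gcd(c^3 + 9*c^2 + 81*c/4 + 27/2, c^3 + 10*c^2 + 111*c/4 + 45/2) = c^2 + 15*c/2 + 9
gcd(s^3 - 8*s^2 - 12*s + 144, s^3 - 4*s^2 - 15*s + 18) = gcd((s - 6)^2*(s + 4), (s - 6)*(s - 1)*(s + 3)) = s - 6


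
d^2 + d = d*(d + 1)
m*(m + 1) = m^2 + m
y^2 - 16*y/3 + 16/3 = (y - 4)*(y - 4/3)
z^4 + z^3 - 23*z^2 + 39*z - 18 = (z - 3)*(z - 1)^2*(z + 6)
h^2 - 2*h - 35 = (h - 7)*(h + 5)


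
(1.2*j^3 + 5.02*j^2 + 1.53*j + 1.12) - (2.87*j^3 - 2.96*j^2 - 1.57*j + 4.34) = -1.67*j^3 + 7.98*j^2 + 3.1*j - 3.22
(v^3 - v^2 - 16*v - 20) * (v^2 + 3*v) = v^5 + 2*v^4 - 19*v^3 - 68*v^2 - 60*v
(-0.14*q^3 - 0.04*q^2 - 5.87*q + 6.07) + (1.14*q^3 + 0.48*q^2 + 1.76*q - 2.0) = 1.0*q^3 + 0.44*q^2 - 4.11*q + 4.07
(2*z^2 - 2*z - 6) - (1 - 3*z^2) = 5*z^2 - 2*z - 7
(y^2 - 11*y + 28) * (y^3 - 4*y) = y^5 - 11*y^4 + 24*y^3 + 44*y^2 - 112*y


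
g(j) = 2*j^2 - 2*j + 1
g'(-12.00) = -50.00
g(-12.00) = 313.00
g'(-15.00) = -62.00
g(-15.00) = 481.00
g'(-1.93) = -9.72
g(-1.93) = 12.31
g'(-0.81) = -5.24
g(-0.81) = 3.93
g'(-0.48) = -3.92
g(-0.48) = 2.42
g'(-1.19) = -6.76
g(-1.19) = 6.21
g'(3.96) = 13.84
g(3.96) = 24.44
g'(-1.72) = -8.88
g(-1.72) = 10.36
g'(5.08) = 18.32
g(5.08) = 42.45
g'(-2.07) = -10.28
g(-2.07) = 13.71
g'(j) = 4*j - 2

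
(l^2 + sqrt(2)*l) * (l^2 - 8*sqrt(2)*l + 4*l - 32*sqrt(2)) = l^4 - 7*sqrt(2)*l^3 + 4*l^3 - 28*sqrt(2)*l^2 - 16*l^2 - 64*l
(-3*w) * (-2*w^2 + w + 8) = 6*w^3 - 3*w^2 - 24*w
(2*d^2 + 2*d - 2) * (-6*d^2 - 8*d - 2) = -12*d^4 - 28*d^3 - 8*d^2 + 12*d + 4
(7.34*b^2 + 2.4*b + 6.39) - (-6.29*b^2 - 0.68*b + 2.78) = 13.63*b^2 + 3.08*b + 3.61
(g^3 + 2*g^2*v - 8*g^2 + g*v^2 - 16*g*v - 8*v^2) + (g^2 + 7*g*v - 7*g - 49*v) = g^3 + 2*g^2*v - 7*g^2 + g*v^2 - 9*g*v - 7*g - 8*v^2 - 49*v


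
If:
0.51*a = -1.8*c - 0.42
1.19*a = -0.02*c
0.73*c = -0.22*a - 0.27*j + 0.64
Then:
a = 0.00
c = -0.23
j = 3.00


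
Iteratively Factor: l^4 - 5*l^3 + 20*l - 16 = (l + 2)*(l^3 - 7*l^2 + 14*l - 8) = (l - 2)*(l + 2)*(l^2 - 5*l + 4) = (l - 4)*(l - 2)*(l + 2)*(l - 1)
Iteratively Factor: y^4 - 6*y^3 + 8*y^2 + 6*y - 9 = (y - 3)*(y^3 - 3*y^2 - y + 3) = (y - 3)*(y + 1)*(y^2 - 4*y + 3) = (y - 3)^2*(y + 1)*(y - 1)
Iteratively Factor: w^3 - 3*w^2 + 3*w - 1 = (w - 1)*(w^2 - 2*w + 1) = (w - 1)^2*(w - 1)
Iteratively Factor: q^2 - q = (q)*(q - 1)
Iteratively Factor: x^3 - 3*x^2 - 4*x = (x + 1)*(x^2 - 4*x) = (x - 4)*(x + 1)*(x)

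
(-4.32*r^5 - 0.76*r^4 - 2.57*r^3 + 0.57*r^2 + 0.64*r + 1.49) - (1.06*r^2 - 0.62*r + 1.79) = -4.32*r^5 - 0.76*r^4 - 2.57*r^3 - 0.49*r^2 + 1.26*r - 0.3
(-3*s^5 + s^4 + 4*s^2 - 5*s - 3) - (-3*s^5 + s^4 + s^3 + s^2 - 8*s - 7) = -s^3 + 3*s^2 + 3*s + 4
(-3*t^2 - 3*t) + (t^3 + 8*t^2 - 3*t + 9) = t^3 + 5*t^2 - 6*t + 9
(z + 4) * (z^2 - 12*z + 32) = z^3 - 8*z^2 - 16*z + 128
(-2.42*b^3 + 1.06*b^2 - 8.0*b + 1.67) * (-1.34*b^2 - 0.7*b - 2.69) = 3.2428*b^5 + 0.2736*b^4 + 16.4878*b^3 + 0.5108*b^2 + 20.351*b - 4.4923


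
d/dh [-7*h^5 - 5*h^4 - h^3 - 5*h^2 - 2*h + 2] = -35*h^4 - 20*h^3 - 3*h^2 - 10*h - 2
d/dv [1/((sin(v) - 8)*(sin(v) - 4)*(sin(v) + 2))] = (-3*sin(v)^2 + 20*sin(v) - 8)*cos(v)/((sin(v) - 8)^2*(sin(v) - 4)^2*(sin(v) + 2)^2)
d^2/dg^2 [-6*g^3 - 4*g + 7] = -36*g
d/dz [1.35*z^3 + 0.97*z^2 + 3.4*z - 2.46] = 4.05*z^2 + 1.94*z + 3.4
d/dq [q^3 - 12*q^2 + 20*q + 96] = 3*q^2 - 24*q + 20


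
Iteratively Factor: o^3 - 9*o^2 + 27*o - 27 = (o - 3)*(o^2 - 6*o + 9) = (o - 3)^2*(o - 3)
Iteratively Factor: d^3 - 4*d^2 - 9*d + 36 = (d - 3)*(d^2 - d - 12) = (d - 3)*(d + 3)*(d - 4)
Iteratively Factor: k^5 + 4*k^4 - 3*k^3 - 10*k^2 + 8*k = (k + 4)*(k^4 - 3*k^2 + 2*k) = k*(k + 4)*(k^3 - 3*k + 2) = k*(k + 2)*(k + 4)*(k^2 - 2*k + 1) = k*(k - 1)*(k + 2)*(k + 4)*(k - 1)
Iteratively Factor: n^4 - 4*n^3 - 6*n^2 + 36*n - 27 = (n + 3)*(n^3 - 7*n^2 + 15*n - 9) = (n - 1)*(n + 3)*(n^2 - 6*n + 9) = (n - 3)*(n - 1)*(n + 3)*(n - 3)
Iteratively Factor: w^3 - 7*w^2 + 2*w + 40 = (w + 2)*(w^2 - 9*w + 20) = (w - 4)*(w + 2)*(w - 5)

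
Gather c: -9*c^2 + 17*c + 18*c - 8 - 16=-9*c^2 + 35*c - 24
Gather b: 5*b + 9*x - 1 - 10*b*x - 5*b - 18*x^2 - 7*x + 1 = -10*b*x - 18*x^2 + 2*x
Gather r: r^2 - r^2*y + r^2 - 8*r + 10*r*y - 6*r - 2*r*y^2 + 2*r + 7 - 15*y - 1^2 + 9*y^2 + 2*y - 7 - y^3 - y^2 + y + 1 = r^2*(2 - y) + r*(-2*y^2 + 10*y - 12) - y^3 + 8*y^2 - 12*y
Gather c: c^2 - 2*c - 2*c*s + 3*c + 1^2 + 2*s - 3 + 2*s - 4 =c^2 + c*(1 - 2*s) + 4*s - 6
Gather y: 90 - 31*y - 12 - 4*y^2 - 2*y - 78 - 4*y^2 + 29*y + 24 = -8*y^2 - 4*y + 24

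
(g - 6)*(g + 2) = g^2 - 4*g - 12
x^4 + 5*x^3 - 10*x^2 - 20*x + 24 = (x - 2)*(x - 1)*(x + 2)*(x + 6)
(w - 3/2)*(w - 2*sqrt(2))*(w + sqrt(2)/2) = w^3 - 3*sqrt(2)*w^2/2 - 3*w^2/2 - 2*w + 9*sqrt(2)*w/4 + 3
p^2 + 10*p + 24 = (p + 4)*(p + 6)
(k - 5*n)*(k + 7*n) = k^2 + 2*k*n - 35*n^2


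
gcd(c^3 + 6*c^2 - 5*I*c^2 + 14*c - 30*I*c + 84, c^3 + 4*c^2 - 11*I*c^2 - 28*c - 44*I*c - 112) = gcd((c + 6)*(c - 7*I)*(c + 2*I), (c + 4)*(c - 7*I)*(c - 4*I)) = c - 7*I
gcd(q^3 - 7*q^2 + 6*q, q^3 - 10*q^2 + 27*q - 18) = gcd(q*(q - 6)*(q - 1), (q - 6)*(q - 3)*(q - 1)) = q^2 - 7*q + 6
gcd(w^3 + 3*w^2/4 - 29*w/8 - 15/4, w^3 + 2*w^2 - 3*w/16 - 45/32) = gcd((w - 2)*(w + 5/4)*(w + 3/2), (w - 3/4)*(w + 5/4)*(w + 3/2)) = w^2 + 11*w/4 + 15/8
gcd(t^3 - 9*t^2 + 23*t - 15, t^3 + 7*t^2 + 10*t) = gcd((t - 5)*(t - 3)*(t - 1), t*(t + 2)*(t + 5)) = 1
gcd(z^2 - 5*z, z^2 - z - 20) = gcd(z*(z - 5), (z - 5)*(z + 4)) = z - 5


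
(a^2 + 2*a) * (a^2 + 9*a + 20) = a^4 + 11*a^3 + 38*a^2 + 40*a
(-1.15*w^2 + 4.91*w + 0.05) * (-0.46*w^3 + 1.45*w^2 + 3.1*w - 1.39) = 0.529*w^5 - 3.9261*w^4 + 3.5315*w^3 + 16.892*w^2 - 6.6699*w - 0.0695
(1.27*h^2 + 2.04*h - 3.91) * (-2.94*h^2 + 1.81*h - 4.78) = -3.7338*h^4 - 3.6989*h^3 + 9.1172*h^2 - 16.8283*h + 18.6898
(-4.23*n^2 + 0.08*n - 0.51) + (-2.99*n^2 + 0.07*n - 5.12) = -7.22*n^2 + 0.15*n - 5.63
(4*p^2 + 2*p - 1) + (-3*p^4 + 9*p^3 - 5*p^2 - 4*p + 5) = -3*p^4 + 9*p^3 - p^2 - 2*p + 4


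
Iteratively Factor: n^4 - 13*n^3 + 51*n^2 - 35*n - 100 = (n - 5)*(n^3 - 8*n^2 + 11*n + 20) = (n - 5)*(n + 1)*(n^2 - 9*n + 20) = (n - 5)^2*(n + 1)*(n - 4)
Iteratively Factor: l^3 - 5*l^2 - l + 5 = (l - 1)*(l^2 - 4*l - 5) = (l - 5)*(l - 1)*(l + 1)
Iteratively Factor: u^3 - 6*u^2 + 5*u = (u - 1)*(u^2 - 5*u) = (u - 5)*(u - 1)*(u)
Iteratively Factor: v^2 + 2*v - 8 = (v - 2)*(v + 4)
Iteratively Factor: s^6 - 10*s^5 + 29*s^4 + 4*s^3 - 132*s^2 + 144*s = (s)*(s^5 - 10*s^4 + 29*s^3 + 4*s^2 - 132*s + 144) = s*(s + 2)*(s^4 - 12*s^3 + 53*s^2 - 102*s + 72) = s*(s - 4)*(s + 2)*(s^3 - 8*s^2 + 21*s - 18) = s*(s - 4)*(s - 3)*(s + 2)*(s^2 - 5*s + 6) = s*(s - 4)*(s - 3)*(s - 2)*(s + 2)*(s - 3)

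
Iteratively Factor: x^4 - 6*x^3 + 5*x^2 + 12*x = (x + 1)*(x^3 - 7*x^2 + 12*x) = (x - 4)*(x + 1)*(x^2 - 3*x) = (x - 4)*(x - 3)*(x + 1)*(x)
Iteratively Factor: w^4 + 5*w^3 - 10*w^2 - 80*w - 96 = (w + 2)*(w^3 + 3*w^2 - 16*w - 48) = (w + 2)*(w + 3)*(w^2 - 16) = (w - 4)*(w + 2)*(w + 3)*(w + 4)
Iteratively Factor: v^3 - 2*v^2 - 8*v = (v + 2)*(v^2 - 4*v) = v*(v + 2)*(v - 4)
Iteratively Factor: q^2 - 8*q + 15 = (q - 3)*(q - 5)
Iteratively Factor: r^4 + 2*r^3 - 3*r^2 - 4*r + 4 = (r - 1)*(r^3 + 3*r^2 - 4) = (r - 1)^2*(r^2 + 4*r + 4) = (r - 1)^2*(r + 2)*(r + 2)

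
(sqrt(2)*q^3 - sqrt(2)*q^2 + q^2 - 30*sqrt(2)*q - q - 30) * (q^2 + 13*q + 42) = sqrt(2)*q^5 + q^4 + 12*sqrt(2)*q^4 - sqrt(2)*q^3 + 12*q^3 - 432*sqrt(2)*q^2 - q^2 - 1260*sqrt(2)*q - 432*q - 1260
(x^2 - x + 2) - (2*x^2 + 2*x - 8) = -x^2 - 3*x + 10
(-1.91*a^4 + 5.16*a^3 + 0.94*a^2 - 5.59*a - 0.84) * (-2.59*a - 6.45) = 4.9469*a^5 - 1.0449*a^4 - 35.7166*a^3 + 8.4151*a^2 + 38.2311*a + 5.418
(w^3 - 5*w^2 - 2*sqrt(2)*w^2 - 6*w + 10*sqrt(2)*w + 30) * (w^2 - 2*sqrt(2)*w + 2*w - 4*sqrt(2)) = w^5 - 4*sqrt(2)*w^4 - 3*w^4 - 8*w^3 + 12*sqrt(2)*w^3 - 6*w^2 + 52*sqrt(2)*w^2 - 36*sqrt(2)*w - 20*w - 120*sqrt(2)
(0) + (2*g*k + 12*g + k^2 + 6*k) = 2*g*k + 12*g + k^2 + 6*k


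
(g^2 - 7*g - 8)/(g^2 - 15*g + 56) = (g + 1)/(g - 7)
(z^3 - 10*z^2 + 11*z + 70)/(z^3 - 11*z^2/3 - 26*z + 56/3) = 3*(z^2 - 3*z - 10)/(3*z^2 + 10*z - 8)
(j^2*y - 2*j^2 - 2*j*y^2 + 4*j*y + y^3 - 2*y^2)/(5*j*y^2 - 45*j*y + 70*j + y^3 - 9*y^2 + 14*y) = (j^2 - 2*j*y + y^2)/(5*j*y - 35*j + y^2 - 7*y)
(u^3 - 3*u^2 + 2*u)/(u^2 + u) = (u^2 - 3*u + 2)/(u + 1)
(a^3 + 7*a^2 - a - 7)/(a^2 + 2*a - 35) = (a^2 - 1)/(a - 5)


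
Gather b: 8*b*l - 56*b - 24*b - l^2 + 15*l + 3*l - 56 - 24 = b*(8*l - 80) - l^2 + 18*l - 80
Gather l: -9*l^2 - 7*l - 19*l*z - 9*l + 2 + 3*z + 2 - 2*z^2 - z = -9*l^2 + l*(-19*z - 16) - 2*z^2 + 2*z + 4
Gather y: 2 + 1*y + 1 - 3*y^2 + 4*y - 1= -3*y^2 + 5*y + 2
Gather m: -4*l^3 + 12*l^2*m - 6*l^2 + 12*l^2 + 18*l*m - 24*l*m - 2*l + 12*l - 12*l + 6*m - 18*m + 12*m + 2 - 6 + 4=-4*l^3 + 6*l^2 - 2*l + m*(12*l^2 - 6*l)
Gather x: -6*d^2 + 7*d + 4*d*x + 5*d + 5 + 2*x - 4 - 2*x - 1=-6*d^2 + 4*d*x + 12*d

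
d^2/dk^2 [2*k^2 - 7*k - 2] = 4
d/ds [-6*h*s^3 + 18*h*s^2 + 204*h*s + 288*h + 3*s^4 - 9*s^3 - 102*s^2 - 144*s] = -18*h*s^2 + 36*h*s + 204*h + 12*s^3 - 27*s^2 - 204*s - 144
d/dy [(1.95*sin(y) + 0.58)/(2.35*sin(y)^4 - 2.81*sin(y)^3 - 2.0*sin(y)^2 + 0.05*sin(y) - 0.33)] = (-13.7475*sin(y)^4 + 5.507*sin(y)^3 + 8.7894*sin(y)^2 + 2.32*sin(y) - 0.6725)*cos(y)/(5.5225*sin(y)^8 - 13.207*sin(y)^7 - 1.5039*sin(y)^6 + 11.475*sin(y)^5 + 2.168*sin(y)^4 + 1.6546*sin(y)^3 + 1.3225*sin(y)^2 - 0.033*sin(y) + 0.1089)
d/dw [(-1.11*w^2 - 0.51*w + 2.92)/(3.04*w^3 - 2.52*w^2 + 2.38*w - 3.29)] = (3.3744*w^4 + 3.1008*w^3 - 30.5574*w^2 + 22.0206*w - 5.2717)/(9.2416*w^6 - 15.3216*w^5 + 20.8208*w^4 - 31.9984*w^3 + 22.246*w^2 - 15.6604*w + 10.8241)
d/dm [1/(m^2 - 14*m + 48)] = 2*(7 - m)/(m^2 - 14*m + 48)^2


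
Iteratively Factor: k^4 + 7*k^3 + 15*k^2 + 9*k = (k + 3)*(k^3 + 4*k^2 + 3*k) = (k + 3)^2*(k^2 + k) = (k + 1)*(k + 3)^2*(k)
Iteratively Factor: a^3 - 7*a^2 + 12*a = (a - 3)*(a^2 - 4*a) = (a - 4)*(a - 3)*(a)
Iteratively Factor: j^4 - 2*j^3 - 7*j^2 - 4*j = (j)*(j^3 - 2*j^2 - 7*j - 4) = j*(j - 4)*(j^2 + 2*j + 1) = j*(j - 4)*(j + 1)*(j + 1)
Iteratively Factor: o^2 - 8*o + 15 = (o - 5)*(o - 3)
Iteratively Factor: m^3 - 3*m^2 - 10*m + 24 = (m - 4)*(m^2 + m - 6) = (m - 4)*(m - 2)*(m + 3)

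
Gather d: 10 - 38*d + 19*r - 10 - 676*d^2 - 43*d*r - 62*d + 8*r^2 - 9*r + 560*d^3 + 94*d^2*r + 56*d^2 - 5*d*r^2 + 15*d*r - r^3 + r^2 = 560*d^3 + d^2*(94*r - 620) + d*(-5*r^2 - 28*r - 100) - r^3 + 9*r^2 + 10*r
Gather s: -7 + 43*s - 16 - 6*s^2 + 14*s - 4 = -6*s^2 + 57*s - 27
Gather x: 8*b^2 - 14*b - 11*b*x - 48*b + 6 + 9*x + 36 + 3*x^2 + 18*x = 8*b^2 - 62*b + 3*x^2 + x*(27 - 11*b) + 42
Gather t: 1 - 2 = -1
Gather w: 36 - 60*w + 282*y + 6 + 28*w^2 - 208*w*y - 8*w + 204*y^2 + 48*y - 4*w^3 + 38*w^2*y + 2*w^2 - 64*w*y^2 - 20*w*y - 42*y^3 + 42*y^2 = -4*w^3 + w^2*(38*y + 30) + w*(-64*y^2 - 228*y - 68) - 42*y^3 + 246*y^2 + 330*y + 42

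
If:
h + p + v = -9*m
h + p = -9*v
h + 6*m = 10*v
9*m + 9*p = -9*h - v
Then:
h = 0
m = 0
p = 0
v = 0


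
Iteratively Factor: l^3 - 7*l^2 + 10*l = (l)*(l^2 - 7*l + 10) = l*(l - 5)*(l - 2)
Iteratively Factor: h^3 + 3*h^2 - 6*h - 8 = (h - 2)*(h^2 + 5*h + 4) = (h - 2)*(h + 4)*(h + 1)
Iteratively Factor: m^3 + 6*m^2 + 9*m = (m)*(m^2 + 6*m + 9) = m*(m + 3)*(m + 3)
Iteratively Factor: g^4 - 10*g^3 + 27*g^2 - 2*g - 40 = (g - 2)*(g^3 - 8*g^2 + 11*g + 20) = (g - 2)*(g + 1)*(g^2 - 9*g + 20) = (g - 4)*(g - 2)*(g + 1)*(g - 5)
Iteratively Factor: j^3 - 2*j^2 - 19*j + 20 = (j - 5)*(j^2 + 3*j - 4) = (j - 5)*(j + 4)*(j - 1)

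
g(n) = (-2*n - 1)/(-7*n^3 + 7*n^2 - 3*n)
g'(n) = (-2*n - 1)*(21*n^2 - 14*n + 3)/(-7*n^3 + 7*n^2 - 3*n)^2 - 2/(-7*n^3 + 7*n^2 - 3*n) = (-28*n^3 - 7*n^2 + 14*n - 3)/(n^2*(49*n^4 - 98*n^3 + 91*n^2 - 42*n + 9))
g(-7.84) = 0.00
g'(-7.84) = 0.00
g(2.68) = 0.07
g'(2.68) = -0.06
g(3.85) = 0.03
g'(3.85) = -0.02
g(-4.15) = 0.01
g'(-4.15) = 0.00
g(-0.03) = -9.74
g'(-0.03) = -367.94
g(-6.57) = 0.01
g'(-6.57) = 0.00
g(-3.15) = 0.02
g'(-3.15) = 0.01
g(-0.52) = 0.01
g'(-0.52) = -0.42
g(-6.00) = 0.01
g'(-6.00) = 0.00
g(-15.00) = 0.00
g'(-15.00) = 0.00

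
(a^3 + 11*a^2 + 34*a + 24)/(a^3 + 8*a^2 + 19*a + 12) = (a + 6)/(a + 3)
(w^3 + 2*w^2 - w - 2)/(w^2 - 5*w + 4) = (w^2 + 3*w + 2)/(w - 4)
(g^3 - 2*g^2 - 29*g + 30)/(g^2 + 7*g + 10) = (g^2 - 7*g + 6)/(g + 2)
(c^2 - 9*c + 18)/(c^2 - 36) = (c - 3)/(c + 6)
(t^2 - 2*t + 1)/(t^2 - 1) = (t - 1)/(t + 1)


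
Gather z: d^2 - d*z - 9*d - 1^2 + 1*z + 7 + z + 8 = d^2 - 9*d + z*(2 - d) + 14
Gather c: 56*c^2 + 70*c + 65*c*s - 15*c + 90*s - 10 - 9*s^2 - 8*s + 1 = 56*c^2 + c*(65*s + 55) - 9*s^2 + 82*s - 9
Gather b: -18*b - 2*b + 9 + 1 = 10 - 20*b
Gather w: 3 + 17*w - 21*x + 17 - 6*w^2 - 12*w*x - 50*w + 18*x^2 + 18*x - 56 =-6*w^2 + w*(-12*x - 33) + 18*x^2 - 3*x - 36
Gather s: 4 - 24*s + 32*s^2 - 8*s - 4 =32*s^2 - 32*s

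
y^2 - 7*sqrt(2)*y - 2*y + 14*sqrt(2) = (y - 2)*(y - 7*sqrt(2))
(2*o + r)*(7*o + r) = 14*o^2 + 9*o*r + r^2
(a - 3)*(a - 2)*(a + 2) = a^3 - 3*a^2 - 4*a + 12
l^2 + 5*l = l*(l + 5)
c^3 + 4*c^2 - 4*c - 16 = (c - 2)*(c + 2)*(c + 4)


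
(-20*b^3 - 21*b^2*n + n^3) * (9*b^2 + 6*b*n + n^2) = -180*b^5 - 309*b^4*n - 146*b^3*n^2 - 12*b^2*n^3 + 6*b*n^4 + n^5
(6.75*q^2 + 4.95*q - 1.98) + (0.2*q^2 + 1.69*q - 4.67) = 6.95*q^2 + 6.64*q - 6.65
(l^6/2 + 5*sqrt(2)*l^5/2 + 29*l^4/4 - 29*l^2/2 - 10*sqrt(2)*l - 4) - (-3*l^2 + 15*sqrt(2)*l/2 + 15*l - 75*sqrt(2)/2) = l^6/2 + 5*sqrt(2)*l^5/2 + 29*l^4/4 - 23*l^2/2 - 35*sqrt(2)*l/2 - 15*l - 4 + 75*sqrt(2)/2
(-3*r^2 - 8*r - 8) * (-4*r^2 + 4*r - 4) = 12*r^4 + 20*r^3 + 12*r^2 + 32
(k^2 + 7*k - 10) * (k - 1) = k^3 + 6*k^2 - 17*k + 10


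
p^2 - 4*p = p*(p - 4)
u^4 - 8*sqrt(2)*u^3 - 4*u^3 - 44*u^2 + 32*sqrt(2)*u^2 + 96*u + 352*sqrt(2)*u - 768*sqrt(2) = (u - 8)*(u - 2)*(u + 6)*(u - 8*sqrt(2))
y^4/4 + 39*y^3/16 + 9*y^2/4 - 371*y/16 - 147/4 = (y/4 + 1)*(y - 3)*(y + 7/4)*(y + 7)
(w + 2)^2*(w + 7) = w^3 + 11*w^2 + 32*w + 28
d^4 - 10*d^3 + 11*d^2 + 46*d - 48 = (d - 8)*(d - 3)*(d - 1)*(d + 2)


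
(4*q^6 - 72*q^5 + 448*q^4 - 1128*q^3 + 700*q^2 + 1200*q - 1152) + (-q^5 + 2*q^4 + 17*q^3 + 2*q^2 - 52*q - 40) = 4*q^6 - 73*q^5 + 450*q^4 - 1111*q^3 + 702*q^2 + 1148*q - 1192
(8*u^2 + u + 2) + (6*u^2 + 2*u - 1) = 14*u^2 + 3*u + 1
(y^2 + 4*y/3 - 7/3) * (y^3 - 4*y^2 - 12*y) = y^5 - 8*y^4/3 - 59*y^3/3 - 20*y^2/3 + 28*y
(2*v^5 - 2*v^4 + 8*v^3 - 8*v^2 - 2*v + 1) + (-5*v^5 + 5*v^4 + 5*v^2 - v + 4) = -3*v^5 + 3*v^4 + 8*v^3 - 3*v^2 - 3*v + 5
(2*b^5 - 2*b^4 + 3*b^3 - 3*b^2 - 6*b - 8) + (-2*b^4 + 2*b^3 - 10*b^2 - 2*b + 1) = 2*b^5 - 4*b^4 + 5*b^3 - 13*b^2 - 8*b - 7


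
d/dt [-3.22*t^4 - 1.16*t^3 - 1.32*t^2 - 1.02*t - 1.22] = -12.88*t^3 - 3.48*t^2 - 2.64*t - 1.02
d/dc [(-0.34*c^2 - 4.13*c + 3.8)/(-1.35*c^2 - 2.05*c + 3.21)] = (-4.8785*c^2 + 8.0772*c - 5.4673)/(1.8225*c^4 + 5.535*c^3 - 4.4645*c^2 - 13.161*c + 10.3041)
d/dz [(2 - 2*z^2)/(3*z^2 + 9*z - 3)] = 2*(-z^2 - 1)/(z^4 + 6*z^3 + 7*z^2 - 6*z + 1)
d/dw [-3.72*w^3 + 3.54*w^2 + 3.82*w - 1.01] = -11.16*w^2 + 7.08*w + 3.82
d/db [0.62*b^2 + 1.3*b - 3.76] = 1.24*b + 1.3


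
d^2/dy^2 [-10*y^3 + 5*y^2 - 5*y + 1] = 10 - 60*y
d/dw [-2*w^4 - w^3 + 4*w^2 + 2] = w*(-8*w^2 - 3*w + 8)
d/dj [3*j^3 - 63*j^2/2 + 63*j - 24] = 9*j^2 - 63*j + 63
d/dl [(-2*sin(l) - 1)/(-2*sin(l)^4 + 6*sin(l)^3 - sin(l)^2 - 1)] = 2*(-6*sin(l)^4 + 8*sin(l)^3 + 8*sin(l)^2 - sin(l) + 1)*cos(l)/(2*sin(l)^4 - 6*sin(l)^3 + sin(l)^2 + 1)^2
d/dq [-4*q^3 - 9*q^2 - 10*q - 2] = -12*q^2 - 18*q - 10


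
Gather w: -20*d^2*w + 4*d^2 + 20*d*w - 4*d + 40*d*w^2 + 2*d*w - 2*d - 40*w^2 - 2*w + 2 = 4*d^2 - 6*d + w^2*(40*d - 40) + w*(-20*d^2 + 22*d - 2) + 2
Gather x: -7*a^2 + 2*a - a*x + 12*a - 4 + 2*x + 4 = -7*a^2 + 14*a + x*(2 - a)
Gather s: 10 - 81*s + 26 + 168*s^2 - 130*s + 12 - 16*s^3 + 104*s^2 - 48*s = -16*s^3 + 272*s^2 - 259*s + 48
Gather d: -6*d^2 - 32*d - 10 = -6*d^2 - 32*d - 10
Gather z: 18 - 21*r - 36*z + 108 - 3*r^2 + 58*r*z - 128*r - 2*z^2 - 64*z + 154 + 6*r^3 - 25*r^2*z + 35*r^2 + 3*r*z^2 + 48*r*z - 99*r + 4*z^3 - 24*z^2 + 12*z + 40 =6*r^3 + 32*r^2 - 248*r + 4*z^3 + z^2*(3*r - 26) + z*(-25*r^2 + 106*r - 88) + 320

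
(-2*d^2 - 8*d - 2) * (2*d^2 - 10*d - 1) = -4*d^4 + 4*d^3 + 78*d^2 + 28*d + 2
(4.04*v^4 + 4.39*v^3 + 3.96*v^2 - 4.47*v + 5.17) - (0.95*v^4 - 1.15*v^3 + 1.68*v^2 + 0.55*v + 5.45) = 3.09*v^4 + 5.54*v^3 + 2.28*v^2 - 5.02*v - 0.28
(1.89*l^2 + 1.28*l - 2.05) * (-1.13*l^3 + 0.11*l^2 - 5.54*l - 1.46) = -2.1357*l^5 - 1.2385*l^4 - 8.0133*l^3 - 10.0761*l^2 + 9.4882*l + 2.993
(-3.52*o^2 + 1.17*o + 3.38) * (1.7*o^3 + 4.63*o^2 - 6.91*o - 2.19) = -5.984*o^5 - 14.3086*o^4 + 35.4863*o^3 + 15.2735*o^2 - 25.9181*o - 7.4022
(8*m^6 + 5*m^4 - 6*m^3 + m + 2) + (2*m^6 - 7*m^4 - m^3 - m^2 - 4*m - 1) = 10*m^6 - 2*m^4 - 7*m^3 - m^2 - 3*m + 1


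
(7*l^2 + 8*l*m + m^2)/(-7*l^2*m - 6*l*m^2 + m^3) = (-7*l - m)/(m*(7*l - m))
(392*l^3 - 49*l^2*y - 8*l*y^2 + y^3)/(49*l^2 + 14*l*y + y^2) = (56*l^2 - 15*l*y + y^2)/(7*l + y)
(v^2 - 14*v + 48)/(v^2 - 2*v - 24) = (v - 8)/(v + 4)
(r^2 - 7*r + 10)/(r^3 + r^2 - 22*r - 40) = (r - 2)/(r^2 + 6*r + 8)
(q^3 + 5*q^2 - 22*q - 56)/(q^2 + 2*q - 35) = (q^2 - 2*q - 8)/(q - 5)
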